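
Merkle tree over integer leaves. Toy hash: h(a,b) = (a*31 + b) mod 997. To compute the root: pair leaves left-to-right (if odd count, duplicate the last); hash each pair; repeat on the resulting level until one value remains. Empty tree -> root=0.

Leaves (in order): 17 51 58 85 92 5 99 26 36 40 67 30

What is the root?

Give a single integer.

L0: [17, 51, 58, 85, 92, 5, 99, 26, 36, 40, 67, 30]
L1: h(17,51)=(17*31+51)%997=578 h(58,85)=(58*31+85)%997=886 h(92,5)=(92*31+5)%997=863 h(99,26)=(99*31+26)%997=104 h(36,40)=(36*31+40)%997=159 h(67,30)=(67*31+30)%997=113 -> [578, 886, 863, 104, 159, 113]
L2: h(578,886)=(578*31+886)%997=858 h(863,104)=(863*31+104)%997=935 h(159,113)=(159*31+113)%997=57 -> [858, 935, 57]
L3: h(858,935)=(858*31+935)%997=614 h(57,57)=(57*31+57)%997=827 -> [614, 827]
L4: h(614,827)=(614*31+827)%997=918 -> [918]

Answer: 918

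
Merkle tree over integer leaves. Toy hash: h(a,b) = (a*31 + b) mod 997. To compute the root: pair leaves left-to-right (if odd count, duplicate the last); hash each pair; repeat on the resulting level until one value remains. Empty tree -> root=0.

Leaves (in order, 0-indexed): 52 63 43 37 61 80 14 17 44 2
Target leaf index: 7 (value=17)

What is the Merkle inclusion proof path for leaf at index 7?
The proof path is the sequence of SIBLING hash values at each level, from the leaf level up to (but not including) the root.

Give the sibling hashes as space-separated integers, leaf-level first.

L0 (leaves): [52, 63, 43, 37, 61, 80, 14, 17, 44, 2], target index=7
L1: h(52,63)=(52*31+63)%997=678 [pair 0] h(43,37)=(43*31+37)%997=373 [pair 1] h(61,80)=(61*31+80)%997=974 [pair 2] h(14,17)=(14*31+17)%997=451 [pair 3] h(44,2)=(44*31+2)%997=369 [pair 4] -> [678, 373, 974, 451, 369]
  Sibling for proof at L0: 14
L2: h(678,373)=(678*31+373)%997=454 [pair 0] h(974,451)=(974*31+451)%997=735 [pair 1] h(369,369)=(369*31+369)%997=841 [pair 2] -> [454, 735, 841]
  Sibling for proof at L1: 974
L3: h(454,735)=(454*31+735)%997=851 [pair 0] h(841,841)=(841*31+841)%997=990 [pair 1] -> [851, 990]
  Sibling for proof at L2: 454
L4: h(851,990)=(851*31+990)%997=452 [pair 0] -> [452]
  Sibling for proof at L3: 990
Root: 452
Proof path (sibling hashes from leaf to root): [14, 974, 454, 990]

Answer: 14 974 454 990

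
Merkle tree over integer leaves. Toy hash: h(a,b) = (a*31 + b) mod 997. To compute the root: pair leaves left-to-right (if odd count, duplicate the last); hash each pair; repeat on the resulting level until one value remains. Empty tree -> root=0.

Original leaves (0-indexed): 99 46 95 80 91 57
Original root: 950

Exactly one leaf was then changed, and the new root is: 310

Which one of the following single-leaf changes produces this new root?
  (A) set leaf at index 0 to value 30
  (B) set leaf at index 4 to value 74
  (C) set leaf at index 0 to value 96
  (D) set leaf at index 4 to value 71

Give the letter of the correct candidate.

Original leaves: [99, 46, 95, 80, 91, 57]
Target new root: 310
Try each candidate change and compute the resulting root:
Candidate A: set leaf[0] = 30 -> leaves = [30, 46, 95, 80, 91, 57]
  L0: [30, 46, 95, 80, 91, 57]
  L1: h(30,46)=(30*31+46)%997=976 h(95,80)=(95*31+80)%997=34 h(91,57)=(91*31+57)%997=884 -> [976, 34, 884]
  L2: h(976,34)=(976*31+34)%997=380 h(884,884)=(884*31+884)%997=372 -> [380, 372]
  L3: h(380,372)=(380*31+372)%997=188 -> [188]
  root = 188 != target 310
Candidate B: set leaf[4] = 74 -> leaves = [99, 46, 95, 80, 74, 57]
  L0: [99, 46, 95, 80, 74, 57]
  L1: h(99,46)=(99*31+46)%997=124 h(95,80)=(95*31+80)%997=34 h(74,57)=(74*31+57)%997=357 -> [124, 34, 357]
  L2: h(124,34)=(124*31+34)%997=887 h(357,357)=(357*31+357)%997=457 -> [887, 457]
  L3: h(887,457)=(887*31+457)%997=38 -> [38]
  root = 38 != target 310
Candidate C: set leaf[0] = 96 -> leaves = [96, 46, 95, 80, 91, 57]
  L0: [96, 46, 95, 80, 91, 57]
  L1: h(96,46)=(96*31+46)%997=31 h(95,80)=(95*31+80)%997=34 h(91,57)=(91*31+57)%997=884 -> [31, 34, 884]
  L2: h(31,34)=(31*31+34)%997=995 h(884,884)=(884*31+884)%997=372 -> [995, 372]
  L3: h(995,372)=(995*31+372)%997=310 -> [310]
  root = 310 == target 310  ** MATCH **
Candidate D: set leaf[4] = 71 -> leaves = [99, 46, 95, 80, 71, 57]
  L0: [99, 46, 95, 80, 71, 57]
  L1: h(99,46)=(99*31+46)%997=124 h(95,80)=(95*31+80)%997=34 h(71,57)=(71*31+57)%997=264 -> [124, 34, 264]
  L2: h(124,34)=(124*31+34)%997=887 h(264,264)=(264*31+264)%997=472 -> [887, 472]
  L3: h(887,472)=(887*31+472)%997=53 -> [53]
  root = 53 != target 310
Candidate C produces the target root.

Answer: C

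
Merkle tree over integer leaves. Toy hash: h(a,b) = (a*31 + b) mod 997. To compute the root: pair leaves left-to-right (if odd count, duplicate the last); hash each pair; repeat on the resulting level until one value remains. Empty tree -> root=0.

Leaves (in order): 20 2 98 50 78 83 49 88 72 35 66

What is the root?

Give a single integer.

L0: [20, 2, 98, 50, 78, 83, 49, 88, 72, 35, 66]
L1: h(20,2)=(20*31+2)%997=622 h(98,50)=(98*31+50)%997=97 h(78,83)=(78*31+83)%997=507 h(49,88)=(49*31+88)%997=610 h(72,35)=(72*31+35)%997=273 h(66,66)=(66*31+66)%997=118 -> [622, 97, 507, 610, 273, 118]
L2: h(622,97)=(622*31+97)%997=436 h(507,610)=(507*31+610)%997=375 h(273,118)=(273*31+118)%997=605 -> [436, 375, 605]
L3: h(436,375)=(436*31+375)%997=930 h(605,605)=(605*31+605)%997=417 -> [930, 417]
L4: h(930,417)=(930*31+417)%997=334 -> [334]

Answer: 334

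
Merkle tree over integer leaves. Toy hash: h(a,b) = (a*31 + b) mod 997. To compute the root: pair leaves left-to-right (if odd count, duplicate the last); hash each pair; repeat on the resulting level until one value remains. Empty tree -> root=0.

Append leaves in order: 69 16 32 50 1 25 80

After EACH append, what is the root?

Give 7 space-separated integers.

Answer: 69 161 33 51 611 382 892

Derivation:
After append 69 (leaves=[69]):
  L0: [69]
  root=69
After append 16 (leaves=[69, 16]):
  L0: [69, 16]
  L1: h(69,16)=(69*31+16)%997=161 -> [161]
  root=161
After append 32 (leaves=[69, 16, 32]):
  L0: [69, 16, 32]
  L1: h(69,16)=(69*31+16)%997=161 h(32,32)=(32*31+32)%997=27 -> [161, 27]
  L2: h(161,27)=(161*31+27)%997=33 -> [33]
  root=33
After append 50 (leaves=[69, 16, 32, 50]):
  L0: [69, 16, 32, 50]
  L1: h(69,16)=(69*31+16)%997=161 h(32,50)=(32*31+50)%997=45 -> [161, 45]
  L2: h(161,45)=(161*31+45)%997=51 -> [51]
  root=51
After append 1 (leaves=[69, 16, 32, 50, 1]):
  L0: [69, 16, 32, 50, 1]
  L1: h(69,16)=(69*31+16)%997=161 h(32,50)=(32*31+50)%997=45 h(1,1)=(1*31+1)%997=32 -> [161, 45, 32]
  L2: h(161,45)=(161*31+45)%997=51 h(32,32)=(32*31+32)%997=27 -> [51, 27]
  L3: h(51,27)=(51*31+27)%997=611 -> [611]
  root=611
After append 25 (leaves=[69, 16, 32, 50, 1, 25]):
  L0: [69, 16, 32, 50, 1, 25]
  L1: h(69,16)=(69*31+16)%997=161 h(32,50)=(32*31+50)%997=45 h(1,25)=(1*31+25)%997=56 -> [161, 45, 56]
  L2: h(161,45)=(161*31+45)%997=51 h(56,56)=(56*31+56)%997=795 -> [51, 795]
  L3: h(51,795)=(51*31+795)%997=382 -> [382]
  root=382
After append 80 (leaves=[69, 16, 32, 50, 1, 25, 80]):
  L0: [69, 16, 32, 50, 1, 25, 80]
  L1: h(69,16)=(69*31+16)%997=161 h(32,50)=(32*31+50)%997=45 h(1,25)=(1*31+25)%997=56 h(80,80)=(80*31+80)%997=566 -> [161, 45, 56, 566]
  L2: h(161,45)=(161*31+45)%997=51 h(56,566)=(56*31+566)%997=308 -> [51, 308]
  L3: h(51,308)=(51*31+308)%997=892 -> [892]
  root=892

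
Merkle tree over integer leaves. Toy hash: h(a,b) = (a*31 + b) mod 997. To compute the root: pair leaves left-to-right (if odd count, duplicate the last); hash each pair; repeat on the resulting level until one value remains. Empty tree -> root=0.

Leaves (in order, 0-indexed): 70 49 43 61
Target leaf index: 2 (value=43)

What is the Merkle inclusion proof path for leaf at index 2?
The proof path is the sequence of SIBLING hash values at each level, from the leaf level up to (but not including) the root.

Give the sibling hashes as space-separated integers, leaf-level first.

L0 (leaves): [70, 49, 43, 61], target index=2
L1: h(70,49)=(70*31+49)%997=225 [pair 0] h(43,61)=(43*31+61)%997=397 [pair 1] -> [225, 397]
  Sibling for proof at L0: 61
L2: h(225,397)=(225*31+397)%997=393 [pair 0] -> [393]
  Sibling for proof at L1: 225
Root: 393
Proof path (sibling hashes from leaf to root): [61, 225]

Answer: 61 225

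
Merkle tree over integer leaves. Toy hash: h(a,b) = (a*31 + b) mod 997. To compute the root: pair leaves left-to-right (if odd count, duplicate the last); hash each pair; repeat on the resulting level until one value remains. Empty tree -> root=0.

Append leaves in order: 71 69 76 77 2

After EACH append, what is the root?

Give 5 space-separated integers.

Answer: 71 276 21 22 736

Derivation:
After append 71 (leaves=[71]):
  L0: [71]
  root=71
After append 69 (leaves=[71, 69]):
  L0: [71, 69]
  L1: h(71,69)=(71*31+69)%997=276 -> [276]
  root=276
After append 76 (leaves=[71, 69, 76]):
  L0: [71, 69, 76]
  L1: h(71,69)=(71*31+69)%997=276 h(76,76)=(76*31+76)%997=438 -> [276, 438]
  L2: h(276,438)=(276*31+438)%997=21 -> [21]
  root=21
After append 77 (leaves=[71, 69, 76, 77]):
  L0: [71, 69, 76, 77]
  L1: h(71,69)=(71*31+69)%997=276 h(76,77)=(76*31+77)%997=439 -> [276, 439]
  L2: h(276,439)=(276*31+439)%997=22 -> [22]
  root=22
After append 2 (leaves=[71, 69, 76, 77, 2]):
  L0: [71, 69, 76, 77, 2]
  L1: h(71,69)=(71*31+69)%997=276 h(76,77)=(76*31+77)%997=439 h(2,2)=(2*31+2)%997=64 -> [276, 439, 64]
  L2: h(276,439)=(276*31+439)%997=22 h(64,64)=(64*31+64)%997=54 -> [22, 54]
  L3: h(22,54)=(22*31+54)%997=736 -> [736]
  root=736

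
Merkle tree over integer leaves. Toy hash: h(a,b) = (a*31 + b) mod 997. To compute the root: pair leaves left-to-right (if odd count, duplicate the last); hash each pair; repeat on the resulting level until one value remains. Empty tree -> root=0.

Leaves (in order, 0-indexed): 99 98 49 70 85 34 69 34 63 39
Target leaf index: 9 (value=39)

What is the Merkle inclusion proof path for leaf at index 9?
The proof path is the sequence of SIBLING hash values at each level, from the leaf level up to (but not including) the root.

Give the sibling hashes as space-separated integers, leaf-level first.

L0 (leaves): [99, 98, 49, 70, 85, 34, 69, 34, 63, 39], target index=9
L1: h(99,98)=(99*31+98)%997=176 [pair 0] h(49,70)=(49*31+70)%997=592 [pair 1] h(85,34)=(85*31+34)%997=675 [pair 2] h(69,34)=(69*31+34)%997=179 [pair 3] h(63,39)=(63*31+39)%997=995 [pair 4] -> [176, 592, 675, 179, 995]
  Sibling for proof at L0: 63
L2: h(176,592)=(176*31+592)%997=66 [pair 0] h(675,179)=(675*31+179)%997=167 [pair 1] h(995,995)=(995*31+995)%997=933 [pair 2] -> [66, 167, 933]
  Sibling for proof at L1: 995
L3: h(66,167)=(66*31+167)%997=219 [pair 0] h(933,933)=(933*31+933)%997=943 [pair 1] -> [219, 943]
  Sibling for proof at L2: 933
L4: h(219,943)=(219*31+943)%997=753 [pair 0] -> [753]
  Sibling for proof at L3: 219
Root: 753
Proof path (sibling hashes from leaf to root): [63, 995, 933, 219]

Answer: 63 995 933 219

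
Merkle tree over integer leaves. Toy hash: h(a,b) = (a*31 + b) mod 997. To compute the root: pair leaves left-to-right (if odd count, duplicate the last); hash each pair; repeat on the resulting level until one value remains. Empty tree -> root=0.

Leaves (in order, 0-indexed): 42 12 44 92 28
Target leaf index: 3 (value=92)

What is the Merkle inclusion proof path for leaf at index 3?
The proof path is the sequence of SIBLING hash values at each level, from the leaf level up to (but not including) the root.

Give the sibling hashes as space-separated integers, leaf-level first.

L0 (leaves): [42, 12, 44, 92, 28], target index=3
L1: h(42,12)=(42*31+12)%997=317 [pair 0] h(44,92)=(44*31+92)%997=459 [pair 1] h(28,28)=(28*31+28)%997=896 [pair 2] -> [317, 459, 896]
  Sibling for proof at L0: 44
L2: h(317,459)=(317*31+459)%997=316 [pair 0] h(896,896)=(896*31+896)%997=756 [pair 1] -> [316, 756]
  Sibling for proof at L1: 317
L3: h(316,756)=(316*31+756)%997=582 [pair 0] -> [582]
  Sibling for proof at L2: 756
Root: 582
Proof path (sibling hashes from leaf to root): [44, 317, 756]

Answer: 44 317 756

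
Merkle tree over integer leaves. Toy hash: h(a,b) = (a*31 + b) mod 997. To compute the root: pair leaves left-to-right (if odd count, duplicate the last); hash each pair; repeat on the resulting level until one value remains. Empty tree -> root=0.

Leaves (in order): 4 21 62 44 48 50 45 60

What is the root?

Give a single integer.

Answer: 174

Derivation:
L0: [4, 21, 62, 44, 48, 50, 45, 60]
L1: h(4,21)=(4*31+21)%997=145 h(62,44)=(62*31+44)%997=969 h(48,50)=(48*31+50)%997=541 h(45,60)=(45*31+60)%997=458 -> [145, 969, 541, 458]
L2: h(145,969)=(145*31+969)%997=479 h(541,458)=(541*31+458)%997=280 -> [479, 280]
L3: h(479,280)=(479*31+280)%997=174 -> [174]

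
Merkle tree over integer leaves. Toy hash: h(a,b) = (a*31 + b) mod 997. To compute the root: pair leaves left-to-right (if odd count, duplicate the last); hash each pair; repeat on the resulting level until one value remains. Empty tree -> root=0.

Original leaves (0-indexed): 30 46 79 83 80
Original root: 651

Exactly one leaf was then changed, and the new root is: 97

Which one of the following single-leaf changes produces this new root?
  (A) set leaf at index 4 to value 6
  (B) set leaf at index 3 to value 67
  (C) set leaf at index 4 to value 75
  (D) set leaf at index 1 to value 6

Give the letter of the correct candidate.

Answer: D

Derivation:
Original leaves: [30, 46, 79, 83, 80]
Target new root: 97
Try each candidate change and compute the resulting root:
Candidate A: set leaf[4] = 6 -> leaves = [30, 46, 79, 83, 6]
  L0: [30, 46, 79, 83, 6]
  L1: h(30,46)=(30*31+46)%997=976 h(79,83)=(79*31+83)%997=538 h(6,6)=(6*31+6)%997=192 -> [976, 538, 192]
  L2: h(976,538)=(976*31+538)%997=884 h(192,192)=(192*31+192)%997=162 -> [884, 162]
  L3: h(884,162)=(884*31+162)%997=647 -> [647]
  root = 647 != target 97
Candidate B: set leaf[3] = 67 -> leaves = [30, 46, 79, 67, 80]
  L0: [30, 46, 79, 67, 80]
  L1: h(30,46)=(30*31+46)%997=976 h(79,67)=(79*31+67)%997=522 h(80,80)=(80*31+80)%997=566 -> [976, 522, 566]
  L2: h(976,522)=(976*31+522)%997=868 h(566,566)=(566*31+566)%997=166 -> [868, 166]
  L3: h(868,166)=(868*31+166)%997=155 -> [155]
  root = 155 != target 97
Candidate C: set leaf[4] = 75 -> leaves = [30, 46, 79, 83, 75]
  L0: [30, 46, 79, 83, 75]
  L1: h(30,46)=(30*31+46)%997=976 h(79,83)=(79*31+83)%997=538 h(75,75)=(75*31+75)%997=406 -> [976, 538, 406]
  L2: h(976,538)=(976*31+538)%997=884 h(406,406)=(406*31+406)%997=31 -> [884, 31]
  L3: h(884,31)=(884*31+31)%997=516 -> [516]
  root = 516 != target 97
Candidate D: set leaf[1] = 6 -> leaves = [30, 6, 79, 83, 80]
  L0: [30, 6, 79, 83, 80]
  L1: h(30,6)=(30*31+6)%997=936 h(79,83)=(79*31+83)%997=538 h(80,80)=(80*31+80)%997=566 -> [936, 538, 566]
  L2: h(936,538)=(936*31+538)%997=641 h(566,566)=(566*31+566)%997=166 -> [641, 166]
  L3: h(641,166)=(641*31+166)%997=97 -> [97]
  root = 97 == target 97  ** MATCH **
Candidate D produces the target root.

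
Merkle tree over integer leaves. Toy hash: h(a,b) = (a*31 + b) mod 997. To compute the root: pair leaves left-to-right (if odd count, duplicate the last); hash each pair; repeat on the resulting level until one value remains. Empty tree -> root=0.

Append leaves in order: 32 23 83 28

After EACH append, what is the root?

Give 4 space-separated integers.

Answer: 32 18 223 168

Derivation:
After append 32 (leaves=[32]):
  L0: [32]
  root=32
After append 23 (leaves=[32, 23]):
  L0: [32, 23]
  L1: h(32,23)=(32*31+23)%997=18 -> [18]
  root=18
After append 83 (leaves=[32, 23, 83]):
  L0: [32, 23, 83]
  L1: h(32,23)=(32*31+23)%997=18 h(83,83)=(83*31+83)%997=662 -> [18, 662]
  L2: h(18,662)=(18*31+662)%997=223 -> [223]
  root=223
After append 28 (leaves=[32, 23, 83, 28]):
  L0: [32, 23, 83, 28]
  L1: h(32,23)=(32*31+23)%997=18 h(83,28)=(83*31+28)%997=607 -> [18, 607]
  L2: h(18,607)=(18*31+607)%997=168 -> [168]
  root=168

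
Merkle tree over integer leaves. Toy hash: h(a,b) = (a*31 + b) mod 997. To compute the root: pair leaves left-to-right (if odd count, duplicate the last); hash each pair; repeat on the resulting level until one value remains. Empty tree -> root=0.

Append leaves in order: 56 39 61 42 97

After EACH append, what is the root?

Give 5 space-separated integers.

After append 56 (leaves=[56]):
  L0: [56]
  root=56
After append 39 (leaves=[56, 39]):
  L0: [56, 39]
  L1: h(56,39)=(56*31+39)%997=778 -> [778]
  root=778
After append 61 (leaves=[56, 39, 61]):
  L0: [56, 39, 61]
  L1: h(56,39)=(56*31+39)%997=778 h(61,61)=(61*31+61)%997=955 -> [778, 955]
  L2: h(778,955)=(778*31+955)%997=148 -> [148]
  root=148
After append 42 (leaves=[56, 39, 61, 42]):
  L0: [56, 39, 61, 42]
  L1: h(56,39)=(56*31+39)%997=778 h(61,42)=(61*31+42)%997=936 -> [778, 936]
  L2: h(778,936)=(778*31+936)%997=129 -> [129]
  root=129
After append 97 (leaves=[56, 39, 61, 42, 97]):
  L0: [56, 39, 61, 42, 97]
  L1: h(56,39)=(56*31+39)%997=778 h(61,42)=(61*31+42)%997=936 h(97,97)=(97*31+97)%997=113 -> [778, 936, 113]
  L2: h(778,936)=(778*31+936)%997=129 h(113,113)=(113*31+113)%997=625 -> [129, 625]
  L3: h(129,625)=(129*31+625)%997=636 -> [636]
  root=636

Answer: 56 778 148 129 636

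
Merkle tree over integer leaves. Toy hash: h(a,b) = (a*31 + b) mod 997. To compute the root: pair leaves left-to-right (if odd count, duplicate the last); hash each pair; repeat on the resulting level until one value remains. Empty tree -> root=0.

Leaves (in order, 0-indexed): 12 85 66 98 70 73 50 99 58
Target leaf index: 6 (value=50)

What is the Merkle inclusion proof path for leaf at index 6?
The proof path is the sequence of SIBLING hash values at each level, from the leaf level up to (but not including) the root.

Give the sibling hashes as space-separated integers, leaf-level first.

Answer: 99 249 359 262

Derivation:
L0 (leaves): [12, 85, 66, 98, 70, 73, 50, 99, 58], target index=6
L1: h(12,85)=(12*31+85)%997=457 [pair 0] h(66,98)=(66*31+98)%997=150 [pair 1] h(70,73)=(70*31+73)%997=249 [pair 2] h(50,99)=(50*31+99)%997=652 [pair 3] h(58,58)=(58*31+58)%997=859 [pair 4] -> [457, 150, 249, 652, 859]
  Sibling for proof at L0: 99
L2: h(457,150)=(457*31+150)%997=359 [pair 0] h(249,652)=(249*31+652)%997=395 [pair 1] h(859,859)=(859*31+859)%997=569 [pair 2] -> [359, 395, 569]
  Sibling for proof at L1: 249
L3: h(359,395)=(359*31+395)%997=557 [pair 0] h(569,569)=(569*31+569)%997=262 [pair 1] -> [557, 262]
  Sibling for proof at L2: 359
L4: h(557,262)=(557*31+262)%997=580 [pair 0] -> [580]
  Sibling for proof at L3: 262
Root: 580
Proof path (sibling hashes from leaf to root): [99, 249, 359, 262]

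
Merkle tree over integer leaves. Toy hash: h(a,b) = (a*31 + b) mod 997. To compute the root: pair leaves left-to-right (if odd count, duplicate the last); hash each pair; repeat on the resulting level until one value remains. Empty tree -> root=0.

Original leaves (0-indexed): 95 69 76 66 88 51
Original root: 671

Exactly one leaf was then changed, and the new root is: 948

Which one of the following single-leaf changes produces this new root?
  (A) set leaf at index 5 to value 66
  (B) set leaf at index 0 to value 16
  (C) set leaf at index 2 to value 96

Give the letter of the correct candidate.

Original leaves: [95, 69, 76, 66, 88, 51]
Target new root: 948
Try each candidate change and compute the resulting root:
Candidate A: set leaf[5] = 66 -> leaves = [95, 69, 76, 66, 88, 66]
  L0: [95, 69, 76, 66, 88, 66]
  L1: h(95,69)=(95*31+69)%997=23 h(76,66)=(76*31+66)%997=428 h(88,66)=(88*31+66)%997=800 -> [23, 428, 800]
  L2: h(23,428)=(23*31+428)%997=144 h(800,800)=(800*31+800)%997=675 -> [144, 675]
  L3: h(144,675)=(144*31+675)%997=154 -> [154]
  root = 154 != target 948
Candidate B: set leaf[0] = 16 -> leaves = [16, 69, 76, 66, 88, 51]
  L0: [16, 69, 76, 66, 88, 51]
  L1: h(16,69)=(16*31+69)%997=565 h(76,66)=(76*31+66)%997=428 h(88,51)=(88*31+51)%997=785 -> [565, 428, 785]
  L2: h(565,428)=(565*31+428)%997=994 h(785,785)=(785*31+785)%997=195 -> [994, 195]
  L3: h(994,195)=(994*31+195)%997=102 -> [102]
  root = 102 != target 948
Candidate C: set leaf[2] = 96 -> leaves = [95, 69, 96, 66, 88, 51]
  L0: [95, 69, 96, 66, 88, 51]
  L1: h(95,69)=(95*31+69)%997=23 h(96,66)=(96*31+66)%997=51 h(88,51)=(88*31+51)%997=785 -> [23, 51, 785]
  L2: h(23,51)=(23*31+51)%997=764 h(785,785)=(785*31+785)%997=195 -> [764, 195]
  L3: h(764,195)=(764*31+195)%997=948 -> [948]
  root = 948 == target 948  ** MATCH **
Candidate C produces the target root.

Answer: C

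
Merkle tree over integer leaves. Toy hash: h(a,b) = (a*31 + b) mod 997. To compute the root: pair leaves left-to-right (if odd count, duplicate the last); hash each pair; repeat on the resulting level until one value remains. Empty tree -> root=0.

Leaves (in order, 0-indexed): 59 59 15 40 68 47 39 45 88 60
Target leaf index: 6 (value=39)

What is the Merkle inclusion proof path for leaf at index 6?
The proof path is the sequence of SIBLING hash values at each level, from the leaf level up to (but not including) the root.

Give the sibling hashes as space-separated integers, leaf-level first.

Answer: 45 161 210 501

Derivation:
L0 (leaves): [59, 59, 15, 40, 68, 47, 39, 45, 88, 60], target index=6
L1: h(59,59)=(59*31+59)%997=891 [pair 0] h(15,40)=(15*31+40)%997=505 [pair 1] h(68,47)=(68*31+47)%997=161 [pair 2] h(39,45)=(39*31+45)%997=257 [pair 3] h(88,60)=(88*31+60)%997=794 [pair 4] -> [891, 505, 161, 257, 794]
  Sibling for proof at L0: 45
L2: h(891,505)=(891*31+505)%997=210 [pair 0] h(161,257)=(161*31+257)%997=263 [pair 1] h(794,794)=(794*31+794)%997=483 [pair 2] -> [210, 263, 483]
  Sibling for proof at L1: 161
L3: h(210,263)=(210*31+263)%997=791 [pair 0] h(483,483)=(483*31+483)%997=501 [pair 1] -> [791, 501]
  Sibling for proof at L2: 210
L4: h(791,501)=(791*31+501)%997=97 [pair 0] -> [97]
  Sibling for proof at L3: 501
Root: 97
Proof path (sibling hashes from leaf to root): [45, 161, 210, 501]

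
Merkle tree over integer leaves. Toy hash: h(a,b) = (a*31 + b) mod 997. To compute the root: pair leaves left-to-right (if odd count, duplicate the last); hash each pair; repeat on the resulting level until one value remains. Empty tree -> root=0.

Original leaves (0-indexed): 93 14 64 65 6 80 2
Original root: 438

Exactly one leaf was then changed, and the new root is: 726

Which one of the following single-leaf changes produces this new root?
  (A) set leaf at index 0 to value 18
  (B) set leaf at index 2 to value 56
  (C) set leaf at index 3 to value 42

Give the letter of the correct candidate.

Answer: B

Derivation:
Original leaves: [93, 14, 64, 65, 6, 80, 2]
Target new root: 726
Try each candidate change and compute the resulting root:
Candidate A: set leaf[0] = 18 -> leaves = [18, 14, 64, 65, 6, 80, 2]
  L0: [18, 14, 64, 65, 6, 80, 2]
  L1: h(18,14)=(18*31+14)%997=572 h(64,65)=(64*31+65)%997=55 h(6,80)=(6*31+80)%997=266 h(2,2)=(2*31+2)%997=64 -> [572, 55, 266, 64]
  L2: h(572,55)=(572*31+55)%997=838 h(266,64)=(266*31+64)%997=334 -> [838, 334]
  L3: h(838,334)=(838*31+334)%997=390 -> [390]
  root = 390 != target 726
Candidate B: set leaf[2] = 56 -> leaves = [93, 14, 56, 65, 6, 80, 2]
  L0: [93, 14, 56, 65, 6, 80, 2]
  L1: h(93,14)=(93*31+14)%997=903 h(56,65)=(56*31+65)%997=804 h(6,80)=(6*31+80)%997=266 h(2,2)=(2*31+2)%997=64 -> [903, 804, 266, 64]
  L2: h(903,804)=(903*31+804)%997=881 h(266,64)=(266*31+64)%997=334 -> [881, 334]
  L3: h(881,334)=(881*31+334)%997=726 -> [726]
  root = 726 == target 726  ** MATCH **
Candidate C: set leaf[3] = 42 -> leaves = [93, 14, 64, 42, 6, 80, 2]
  L0: [93, 14, 64, 42, 6, 80, 2]
  L1: h(93,14)=(93*31+14)%997=903 h(64,42)=(64*31+42)%997=32 h(6,80)=(6*31+80)%997=266 h(2,2)=(2*31+2)%997=64 -> [903, 32, 266, 64]
  L2: h(903,32)=(903*31+32)%997=109 h(266,64)=(266*31+64)%997=334 -> [109, 334]
  L3: h(109,334)=(109*31+334)%997=722 -> [722]
  root = 722 != target 726
Candidate B produces the target root.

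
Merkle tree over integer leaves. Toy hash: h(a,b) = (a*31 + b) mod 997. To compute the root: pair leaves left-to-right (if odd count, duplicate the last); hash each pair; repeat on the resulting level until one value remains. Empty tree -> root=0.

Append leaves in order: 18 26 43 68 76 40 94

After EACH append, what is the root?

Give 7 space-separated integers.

After append 18 (leaves=[18]):
  L0: [18]
  root=18
After append 26 (leaves=[18, 26]):
  L0: [18, 26]
  L1: h(18,26)=(18*31+26)%997=584 -> [584]
  root=584
After append 43 (leaves=[18, 26, 43]):
  L0: [18, 26, 43]
  L1: h(18,26)=(18*31+26)%997=584 h(43,43)=(43*31+43)%997=379 -> [584, 379]
  L2: h(584,379)=(584*31+379)%997=537 -> [537]
  root=537
After append 68 (leaves=[18, 26, 43, 68]):
  L0: [18, 26, 43, 68]
  L1: h(18,26)=(18*31+26)%997=584 h(43,68)=(43*31+68)%997=404 -> [584, 404]
  L2: h(584,404)=(584*31+404)%997=562 -> [562]
  root=562
After append 76 (leaves=[18, 26, 43, 68, 76]):
  L0: [18, 26, 43, 68, 76]
  L1: h(18,26)=(18*31+26)%997=584 h(43,68)=(43*31+68)%997=404 h(76,76)=(76*31+76)%997=438 -> [584, 404, 438]
  L2: h(584,404)=(584*31+404)%997=562 h(438,438)=(438*31+438)%997=58 -> [562, 58]
  L3: h(562,58)=(562*31+58)%997=531 -> [531]
  root=531
After append 40 (leaves=[18, 26, 43, 68, 76, 40]):
  L0: [18, 26, 43, 68, 76, 40]
  L1: h(18,26)=(18*31+26)%997=584 h(43,68)=(43*31+68)%997=404 h(76,40)=(76*31+40)%997=402 -> [584, 404, 402]
  L2: h(584,404)=(584*31+404)%997=562 h(402,402)=(402*31+402)%997=900 -> [562, 900]
  L3: h(562,900)=(562*31+900)%997=376 -> [376]
  root=376
After append 94 (leaves=[18, 26, 43, 68, 76, 40, 94]):
  L0: [18, 26, 43, 68, 76, 40, 94]
  L1: h(18,26)=(18*31+26)%997=584 h(43,68)=(43*31+68)%997=404 h(76,40)=(76*31+40)%997=402 h(94,94)=(94*31+94)%997=17 -> [584, 404, 402, 17]
  L2: h(584,404)=(584*31+404)%997=562 h(402,17)=(402*31+17)%997=515 -> [562, 515]
  L3: h(562,515)=(562*31+515)%997=988 -> [988]
  root=988

Answer: 18 584 537 562 531 376 988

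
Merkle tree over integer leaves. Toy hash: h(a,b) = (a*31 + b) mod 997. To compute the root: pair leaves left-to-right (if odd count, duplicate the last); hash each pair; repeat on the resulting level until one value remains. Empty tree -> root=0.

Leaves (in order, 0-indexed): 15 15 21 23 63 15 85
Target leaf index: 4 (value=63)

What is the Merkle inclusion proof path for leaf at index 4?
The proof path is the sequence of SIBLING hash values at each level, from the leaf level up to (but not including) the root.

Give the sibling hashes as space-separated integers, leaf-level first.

Answer: 15 726 599

Derivation:
L0 (leaves): [15, 15, 21, 23, 63, 15, 85], target index=4
L1: h(15,15)=(15*31+15)%997=480 [pair 0] h(21,23)=(21*31+23)%997=674 [pair 1] h(63,15)=(63*31+15)%997=971 [pair 2] h(85,85)=(85*31+85)%997=726 [pair 3] -> [480, 674, 971, 726]
  Sibling for proof at L0: 15
L2: h(480,674)=(480*31+674)%997=599 [pair 0] h(971,726)=(971*31+726)%997=917 [pair 1] -> [599, 917]
  Sibling for proof at L1: 726
L3: h(599,917)=(599*31+917)%997=543 [pair 0] -> [543]
  Sibling for proof at L2: 599
Root: 543
Proof path (sibling hashes from leaf to root): [15, 726, 599]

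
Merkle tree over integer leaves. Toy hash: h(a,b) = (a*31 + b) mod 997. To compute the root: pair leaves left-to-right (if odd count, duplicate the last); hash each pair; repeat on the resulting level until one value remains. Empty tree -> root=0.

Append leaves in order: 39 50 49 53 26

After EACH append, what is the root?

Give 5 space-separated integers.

Answer: 39 262 717 721 122

Derivation:
After append 39 (leaves=[39]):
  L0: [39]
  root=39
After append 50 (leaves=[39, 50]):
  L0: [39, 50]
  L1: h(39,50)=(39*31+50)%997=262 -> [262]
  root=262
After append 49 (leaves=[39, 50, 49]):
  L0: [39, 50, 49]
  L1: h(39,50)=(39*31+50)%997=262 h(49,49)=(49*31+49)%997=571 -> [262, 571]
  L2: h(262,571)=(262*31+571)%997=717 -> [717]
  root=717
After append 53 (leaves=[39, 50, 49, 53]):
  L0: [39, 50, 49, 53]
  L1: h(39,50)=(39*31+50)%997=262 h(49,53)=(49*31+53)%997=575 -> [262, 575]
  L2: h(262,575)=(262*31+575)%997=721 -> [721]
  root=721
After append 26 (leaves=[39, 50, 49, 53, 26]):
  L0: [39, 50, 49, 53, 26]
  L1: h(39,50)=(39*31+50)%997=262 h(49,53)=(49*31+53)%997=575 h(26,26)=(26*31+26)%997=832 -> [262, 575, 832]
  L2: h(262,575)=(262*31+575)%997=721 h(832,832)=(832*31+832)%997=702 -> [721, 702]
  L3: h(721,702)=(721*31+702)%997=122 -> [122]
  root=122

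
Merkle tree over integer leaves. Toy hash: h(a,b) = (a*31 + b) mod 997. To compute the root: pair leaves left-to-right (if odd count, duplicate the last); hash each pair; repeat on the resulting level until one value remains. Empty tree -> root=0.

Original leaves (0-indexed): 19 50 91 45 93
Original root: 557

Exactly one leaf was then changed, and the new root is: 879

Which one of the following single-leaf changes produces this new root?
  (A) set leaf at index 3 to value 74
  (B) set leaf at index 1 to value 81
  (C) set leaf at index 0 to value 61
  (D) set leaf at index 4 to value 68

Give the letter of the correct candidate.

Answer: D

Derivation:
Original leaves: [19, 50, 91, 45, 93]
Target new root: 879
Try each candidate change and compute the resulting root:
Candidate A: set leaf[3] = 74 -> leaves = [19, 50, 91, 74, 93]
  L0: [19, 50, 91, 74, 93]
  L1: h(19,50)=(19*31+50)%997=639 h(91,74)=(91*31+74)%997=901 h(93,93)=(93*31+93)%997=982 -> [639, 901, 982]
  L2: h(639,901)=(639*31+901)%997=770 h(982,982)=(982*31+982)%997=517 -> [770, 517]
  L3: h(770,517)=(770*31+517)%997=459 -> [459]
  root = 459 != target 879
Candidate B: set leaf[1] = 81 -> leaves = [19, 81, 91, 45, 93]
  L0: [19, 81, 91, 45, 93]
  L1: h(19,81)=(19*31+81)%997=670 h(91,45)=(91*31+45)%997=872 h(93,93)=(93*31+93)%997=982 -> [670, 872, 982]
  L2: h(670,872)=(670*31+872)%997=705 h(982,982)=(982*31+982)%997=517 -> [705, 517]
  L3: h(705,517)=(705*31+517)%997=438 -> [438]
  root = 438 != target 879
Candidate C: set leaf[0] = 61 -> leaves = [61, 50, 91, 45, 93]
  L0: [61, 50, 91, 45, 93]
  L1: h(61,50)=(61*31+50)%997=944 h(91,45)=(91*31+45)%997=872 h(93,93)=(93*31+93)%997=982 -> [944, 872, 982]
  L2: h(944,872)=(944*31+872)%997=226 h(982,982)=(982*31+982)%997=517 -> [226, 517]
  L3: h(226,517)=(226*31+517)%997=544 -> [544]
  root = 544 != target 879
Candidate D: set leaf[4] = 68 -> leaves = [19, 50, 91, 45, 68]
  L0: [19, 50, 91, 45, 68]
  L1: h(19,50)=(19*31+50)%997=639 h(91,45)=(91*31+45)%997=872 h(68,68)=(68*31+68)%997=182 -> [639, 872, 182]
  L2: h(639,872)=(639*31+872)%997=741 h(182,182)=(182*31+182)%997=839 -> [741, 839]
  L3: h(741,839)=(741*31+839)%997=879 -> [879]
  root = 879 == target 879  ** MATCH **
Candidate D produces the target root.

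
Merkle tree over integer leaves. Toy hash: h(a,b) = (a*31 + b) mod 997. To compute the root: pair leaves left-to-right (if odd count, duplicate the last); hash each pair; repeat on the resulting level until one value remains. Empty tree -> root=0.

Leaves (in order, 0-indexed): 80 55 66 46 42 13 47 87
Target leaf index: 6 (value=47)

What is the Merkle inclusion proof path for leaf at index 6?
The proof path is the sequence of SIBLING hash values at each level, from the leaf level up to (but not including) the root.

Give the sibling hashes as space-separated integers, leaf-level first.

Answer: 87 318 917

Derivation:
L0 (leaves): [80, 55, 66, 46, 42, 13, 47, 87], target index=6
L1: h(80,55)=(80*31+55)%997=541 [pair 0] h(66,46)=(66*31+46)%997=98 [pair 1] h(42,13)=(42*31+13)%997=318 [pair 2] h(47,87)=(47*31+87)%997=547 [pair 3] -> [541, 98, 318, 547]
  Sibling for proof at L0: 87
L2: h(541,98)=(541*31+98)%997=917 [pair 0] h(318,547)=(318*31+547)%997=435 [pair 1] -> [917, 435]
  Sibling for proof at L1: 318
L3: h(917,435)=(917*31+435)%997=946 [pair 0] -> [946]
  Sibling for proof at L2: 917
Root: 946
Proof path (sibling hashes from leaf to root): [87, 318, 917]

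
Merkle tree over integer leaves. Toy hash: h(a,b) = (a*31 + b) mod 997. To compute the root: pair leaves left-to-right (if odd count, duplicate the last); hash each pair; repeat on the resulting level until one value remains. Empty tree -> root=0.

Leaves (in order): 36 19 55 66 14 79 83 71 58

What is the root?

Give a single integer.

Answer: 529

Derivation:
L0: [36, 19, 55, 66, 14, 79, 83, 71, 58]
L1: h(36,19)=(36*31+19)%997=138 h(55,66)=(55*31+66)%997=774 h(14,79)=(14*31+79)%997=513 h(83,71)=(83*31+71)%997=650 h(58,58)=(58*31+58)%997=859 -> [138, 774, 513, 650, 859]
L2: h(138,774)=(138*31+774)%997=67 h(513,650)=(513*31+650)%997=601 h(859,859)=(859*31+859)%997=569 -> [67, 601, 569]
L3: h(67,601)=(67*31+601)%997=684 h(569,569)=(569*31+569)%997=262 -> [684, 262]
L4: h(684,262)=(684*31+262)%997=529 -> [529]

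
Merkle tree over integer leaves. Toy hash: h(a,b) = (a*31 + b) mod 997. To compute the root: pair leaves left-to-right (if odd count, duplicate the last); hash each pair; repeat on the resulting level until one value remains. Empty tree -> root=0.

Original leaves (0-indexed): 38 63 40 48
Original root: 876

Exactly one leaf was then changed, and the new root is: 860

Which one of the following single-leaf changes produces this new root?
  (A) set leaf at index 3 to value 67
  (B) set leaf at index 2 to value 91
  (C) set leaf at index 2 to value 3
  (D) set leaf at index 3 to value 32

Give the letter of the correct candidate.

Answer: D

Derivation:
Original leaves: [38, 63, 40, 48]
Target new root: 860
Try each candidate change and compute the resulting root:
Candidate A: set leaf[3] = 67 -> leaves = [38, 63, 40, 67]
  L0: [38, 63, 40, 67]
  L1: h(38,63)=(38*31+63)%997=244 h(40,67)=(40*31+67)%997=310 -> [244, 310]
  L2: h(244,310)=(244*31+310)%997=895 -> [895]
  root = 895 != target 860
Candidate B: set leaf[2] = 91 -> leaves = [38, 63, 91, 48]
  L0: [38, 63, 91, 48]
  L1: h(38,63)=(38*31+63)%997=244 h(91,48)=(91*31+48)%997=875 -> [244, 875]
  L2: h(244,875)=(244*31+875)%997=463 -> [463]
  root = 463 != target 860
Candidate C: set leaf[2] = 3 -> leaves = [38, 63, 3, 48]
  L0: [38, 63, 3, 48]
  L1: h(38,63)=(38*31+63)%997=244 h(3,48)=(3*31+48)%997=141 -> [244, 141]
  L2: h(244,141)=(244*31+141)%997=726 -> [726]
  root = 726 != target 860
Candidate D: set leaf[3] = 32 -> leaves = [38, 63, 40, 32]
  L0: [38, 63, 40, 32]
  L1: h(38,63)=(38*31+63)%997=244 h(40,32)=(40*31+32)%997=275 -> [244, 275]
  L2: h(244,275)=(244*31+275)%997=860 -> [860]
  root = 860 == target 860  ** MATCH **
Candidate D produces the target root.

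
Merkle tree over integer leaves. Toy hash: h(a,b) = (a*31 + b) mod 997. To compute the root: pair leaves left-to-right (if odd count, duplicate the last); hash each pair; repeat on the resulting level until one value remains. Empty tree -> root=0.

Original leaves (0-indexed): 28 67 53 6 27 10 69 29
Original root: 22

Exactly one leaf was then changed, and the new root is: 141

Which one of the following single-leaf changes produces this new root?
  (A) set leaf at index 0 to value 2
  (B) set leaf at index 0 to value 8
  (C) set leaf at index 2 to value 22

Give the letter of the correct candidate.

Original leaves: [28, 67, 53, 6, 27, 10, 69, 29]
Target new root: 141
Try each candidate change and compute the resulting root:
Candidate A: set leaf[0] = 2 -> leaves = [2, 67, 53, 6, 27, 10, 69, 29]
  L0: [2, 67, 53, 6, 27, 10, 69, 29]
  L1: h(2,67)=(2*31+67)%997=129 h(53,6)=(53*31+6)%997=652 h(27,10)=(27*31+10)%997=847 h(69,29)=(69*31+29)%997=174 -> [129, 652, 847, 174]
  L2: h(129,652)=(129*31+652)%997=663 h(847,174)=(847*31+174)%997=509 -> [663, 509]
  L3: h(663,509)=(663*31+509)%997=125 -> [125]
  root = 125 != target 141
Candidate B: set leaf[0] = 8 -> leaves = [8, 67, 53, 6, 27, 10, 69, 29]
  L0: [8, 67, 53, 6, 27, 10, 69, 29]
  L1: h(8,67)=(8*31+67)%997=315 h(53,6)=(53*31+6)%997=652 h(27,10)=(27*31+10)%997=847 h(69,29)=(69*31+29)%997=174 -> [315, 652, 847, 174]
  L2: h(315,652)=(315*31+652)%997=447 h(847,174)=(847*31+174)%997=509 -> [447, 509]
  L3: h(447,509)=(447*31+509)%997=408 -> [408]
  root = 408 != target 141
Candidate C: set leaf[2] = 22 -> leaves = [28, 67, 22, 6, 27, 10, 69, 29]
  L0: [28, 67, 22, 6, 27, 10, 69, 29]
  L1: h(28,67)=(28*31+67)%997=935 h(22,6)=(22*31+6)%997=688 h(27,10)=(27*31+10)%997=847 h(69,29)=(69*31+29)%997=174 -> [935, 688, 847, 174]
  L2: h(935,688)=(935*31+688)%997=760 h(847,174)=(847*31+174)%997=509 -> [760, 509]
  L3: h(760,509)=(760*31+509)%997=141 -> [141]
  root = 141 == target 141  ** MATCH **
Candidate C produces the target root.

Answer: C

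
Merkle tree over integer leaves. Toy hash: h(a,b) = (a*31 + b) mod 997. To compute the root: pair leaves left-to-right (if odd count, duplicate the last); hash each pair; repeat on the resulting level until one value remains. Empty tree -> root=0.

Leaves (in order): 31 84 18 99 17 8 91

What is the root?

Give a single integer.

Answer: 250

Derivation:
L0: [31, 84, 18, 99, 17, 8, 91]
L1: h(31,84)=(31*31+84)%997=48 h(18,99)=(18*31+99)%997=657 h(17,8)=(17*31+8)%997=535 h(91,91)=(91*31+91)%997=918 -> [48, 657, 535, 918]
L2: h(48,657)=(48*31+657)%997=151 h(535,918)=(535*31+918)%997=554 -> [151, 554]
L3: h(151,554)=(151*31+554)%997=250 -> [250]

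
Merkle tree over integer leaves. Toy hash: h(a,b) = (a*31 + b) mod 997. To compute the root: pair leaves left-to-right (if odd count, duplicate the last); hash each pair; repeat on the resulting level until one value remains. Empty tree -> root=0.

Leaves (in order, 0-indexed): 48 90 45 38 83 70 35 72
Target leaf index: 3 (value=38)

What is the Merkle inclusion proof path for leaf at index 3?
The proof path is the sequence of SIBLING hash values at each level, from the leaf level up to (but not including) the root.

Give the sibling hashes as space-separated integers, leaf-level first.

Answer: 45 581 339

Derivation:
L0 (leaves): [48, 90, 45, 38, 83, 70, 35, 72], target index=3
L1: h(48,90)=(48*31+90)%997=581 [pair 0] h(45,38)=(45*31+38)%997=436 [pair 1] h(83,70)=(83*31+70)%997=649 [pair 2] h(35,72)=(35*31+72)%997=160 [pair 3] -> [581, 436, 649, 160]
  Sibling for proof at L0: 45
L2: h(581,436)=(581*31+436)%997=501 [pair 0] h(649,160)=(649*31+160)%997=339 [pair 1] -> [501, 339]
  Sibling for proof at L1: 581
L3: h(501,339)=(501*31+339)%997=915 [pair 0] -> [915]
  Sibling for proof at L2: 339
Root: 915
Proof path (sibling hashes from leaf to root): [45, 581, 339]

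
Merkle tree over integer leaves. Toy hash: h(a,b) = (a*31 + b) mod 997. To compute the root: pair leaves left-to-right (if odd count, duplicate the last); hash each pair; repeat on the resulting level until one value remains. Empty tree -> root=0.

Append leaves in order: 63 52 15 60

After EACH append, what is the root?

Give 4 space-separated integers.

After append 63 (leaves=[63]):
  L0: [63]
  root=63
After append 52 (leaves=[63, 52]):
  L0: [63, 52]
  L1: h(63,52)=(63*31+52)%997=11 -> [11]
  root=11
After append 15 (leaves=[63, 52, 15]):
  L0: [63, 52, 15]
  L1: h(63,52)=(63*31+52)%997=11 h(15,15)=(15*31+15)%997=480 -> [11, 480]
  L2: h(11,480)=(11*31+480)%997=821 -> [821]
  root=821
After append 60 (leaves=[63, 52, 15, 60]):
  L0: [63, 52, 15, 60]
  L1: h(63,52)=(63*31+52)%997=11 h(15,60)=(15*31+60)%997=525 -> [11, 525]
  L2: h(11,525)=(11*31+525)%997=866 -> [866]
  root=866

Answer: 63 11 821 866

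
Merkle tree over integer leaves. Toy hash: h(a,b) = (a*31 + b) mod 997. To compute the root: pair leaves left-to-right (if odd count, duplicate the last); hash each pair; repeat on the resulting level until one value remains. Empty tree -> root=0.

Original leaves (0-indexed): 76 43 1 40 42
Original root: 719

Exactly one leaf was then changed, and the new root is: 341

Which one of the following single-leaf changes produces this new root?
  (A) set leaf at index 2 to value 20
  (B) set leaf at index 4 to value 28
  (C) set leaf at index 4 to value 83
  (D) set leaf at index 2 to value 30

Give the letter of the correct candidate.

Original leaves: [76, 43, 1, 40, 42]
Target new root: 341
Try each candidate change and compute the resulting root:
Candidate A: set leaf[2] = 20 -> leaves = [76, 43, 20, 40, 42]
  L0: [76, 43, 20, 40, 42]
  L1: h(76,43)=(76*31+43)%997=405 h(20,40)=(20*31+40)%997=660 h(42,42)=(42*31+42)%997=347 -> [405, 660, 347]
  L2: h(405,660)=(405*31+660)%997=254 h(347,347)=(347*31+347)%997=137 -> [254, 137]
  L3: h(254,137)=(254*31+137)%997=35 -> [35]
  root = 35 != target 341
Candidate B: set leaf[4] = 28 -> leaves = [76, 43, 1, 40, 28]
  L0: [76, 43, 1, 40, 28]
  L1: h(76,43)=(76*31+43)%997=405 h(1,40)=(1*31+40)%997=71 h(28,28)=(28*31+28)%997=896 -> [405, 71, 896]
  L2: h(405,71)=(405*31+71)%997=662 h(896,896)=(896*31+896)%997=756 -> [662, 756]
  L3: h(662,756)=(662*31+756)%997=341 -> [341]
  root = 341 == target 341  ** MATCH **
Candidate C: set leaf[4] = 83 -> leaves = [76, 43, 1, 40, 83]
  L0: [76, 43, 1, 40, 83]
  L1: h(76,43)=(76*31+43)%997=405 h(1,40)=(1*31+40)%997=71 h(83,83)=(83*31+83)%997=662 -> [405, 71, 662]
  L2: h(405,71)=(405*31+71)%997=662 h(662,662)=(662*31+662)%997=247 -> [662, 247]
  L3: h(662,247)=(662*31+247)%997=829 -> [829]
  root = 829 != target 341
Candidate D: set leaf[2] = 30 -> leaves = [76, 43, 30, 40, 42]
  L0: [76, 43, 30, 40, 42]
  L1: h(76,43)=(76*31+43)%997=405 h(30,40)=(30*31+40)%997=970 h(42,42)=(42*31+42)%997=347 -> [405, 970, 347]
  L2: h(405,970)=(405*31+970)%997=564 h(347,347)=(347*31+347)%997=137 -> [564, 137]
  L3: h(564,137)=(564*31+137)%997=672 -> [672]
  root = 672 != target 341
Candidate B produces the target root.

Answer: B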